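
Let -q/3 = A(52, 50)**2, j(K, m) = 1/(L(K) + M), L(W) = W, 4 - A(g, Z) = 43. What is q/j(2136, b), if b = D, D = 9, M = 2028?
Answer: -19000332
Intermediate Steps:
A(g, Z) = -39 (A(g, Z) = 4 - 1*43 = 4 - 43 = -39)
b = 9
j(K, m) = 1/(2028 + K) (j(K, m) = 1/(K + 2028) = 1/(2028 + K))
q = -4563 (q = -3*(-39)**2 = -3*1521 = -4563)
q/j(2136, b) = -4563/(1/(2028 + 2136)) = -4563/(1/4164) = -4563/1/4164 = -4563*4164 = -19000332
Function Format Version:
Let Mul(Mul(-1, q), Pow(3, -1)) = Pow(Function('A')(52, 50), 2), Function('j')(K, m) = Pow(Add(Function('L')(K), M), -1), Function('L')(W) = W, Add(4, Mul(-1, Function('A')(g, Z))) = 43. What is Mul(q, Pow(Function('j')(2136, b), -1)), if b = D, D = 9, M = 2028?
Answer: -19000332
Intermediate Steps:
Function('A')(g, Z) = -39 (Function('A')(g, Z) = Add(4, Mul(-1, 43)) = Add(4, -43) = -39)
b = 9
Function('j')(K, m) = Pow(Add(2028, K), -1) (Function('j')(K, m) = Pow(Add(K, 2028), -1) = Pow(Add(2028, K), -1))
q = -4563 (q = Mul(-3, Pow(-39, 2)) = Mul(-3, 1521) = -4563)
Mul(q, Pow(Function('j')(2136, b), -1)) = Mul(-4563, Pow(Pow(Add(2028, 2136), -1), -1)) = Mul(-4563, Pow(Pow(4164, -1), -1)) = Mul(-4563, Pow(Rational(1, 4164), -1)) = Mul(-4563, 4164) = -19000332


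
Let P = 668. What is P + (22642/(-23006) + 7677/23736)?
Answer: 60735704073/91011736 ≈ 667.34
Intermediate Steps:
P + (22642/(-23006) + 7677/23736) = 668 + (22642/(-23006) + 7677/23736) = 668 + (22642*(-1/23006) + 7677*(1/23736)) = 668 + (-11321/11503 + 2559/7912) = 668 - 60135575/91011736 = 60735704073/91011736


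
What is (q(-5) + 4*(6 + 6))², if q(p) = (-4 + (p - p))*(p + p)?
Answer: 7744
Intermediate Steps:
q(p) = -8*p (q(p) = (-4 + 0)*(2*p) = -8*p)
(q(-5) + 4*(6 + 6))² = (-8*(-5) + 4*(6 + 6))² = (40 + 4*12)² = (40 + 48)² = 88² = 7744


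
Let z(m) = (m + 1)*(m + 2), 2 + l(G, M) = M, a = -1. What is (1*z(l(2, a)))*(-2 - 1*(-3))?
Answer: 2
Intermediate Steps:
l(G, M) = -2 + M
z(m) = (1 + m)*(2 + m)
(1*z(l(2, a)))*(-2 - 1*(-3)) = (1*(2 + (-2 - 1)² + 3*(-2 - 1)))*(-2 - 1*(-3)) = (1*(2 + (-3)² + 3*(-3)))*(-2 + 3) = (1*(2 + 9 - 9))*1 = (1*2)*1 = 2*1 = 2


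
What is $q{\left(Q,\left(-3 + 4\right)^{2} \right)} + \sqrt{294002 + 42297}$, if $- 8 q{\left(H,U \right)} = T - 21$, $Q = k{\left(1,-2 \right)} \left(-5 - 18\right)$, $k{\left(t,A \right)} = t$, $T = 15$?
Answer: $\frac{3}{4} + \sqrt{336299} \approx 580.66$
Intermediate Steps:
$Q = -23$ ($Q = 1 \left(-5 - 18\right) = 1 \left(-23\right) = -23$)
$q{\left(H,U \right)} = \frac{3}{4}$ ($q{\left(H,U \right)} = - \frac{15 - 21}{8} = \left(- \frac{1}{8}\right) \left(-6\right) = \frac{3}{4}$)
$q{\left(Q,\left(-3 + 4\right)^{2} \right)} + \sqrt{294002 + 42297} = \frac{3}{4} + \sqrt{294002 + 42297} = \frac{3}{4} + \sqrt{336299}$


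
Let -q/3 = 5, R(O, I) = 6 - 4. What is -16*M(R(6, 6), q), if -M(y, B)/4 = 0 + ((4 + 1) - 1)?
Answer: 256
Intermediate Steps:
R(O, I) = 2
q = -15 (q = -3*5 = -15)
M(y, B) = -16 (M(y, B) = -4*(0 + ((4 + 1) - 1)) = -4*(0 + (5 - 1)) = -4*(0 + 4) = -4*4 = -16)
-16*M(R(6, 6), q) = -16*(-16) = 256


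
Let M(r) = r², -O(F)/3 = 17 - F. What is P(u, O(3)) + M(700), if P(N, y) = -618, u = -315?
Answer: 489382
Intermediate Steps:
O(F) = -51 + 3*F (O(F) = -3*(17 - F) = -51 + 3*F)
P(u, O(3)) + M(700) = -618 + 700² = -618 + 490000 = 489382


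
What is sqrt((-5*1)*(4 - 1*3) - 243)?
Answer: 2*I*sqrt(62) ≈ 15.748*I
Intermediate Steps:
sqrt((-5*1)*(4 - 1*3) - 243) = sqrt(-5*(4 - 3) - 243) = sqrt(-5*1 - 243) = sqrt(-5 - 243) = sqrt(-248) = 2*I*sqrt(62)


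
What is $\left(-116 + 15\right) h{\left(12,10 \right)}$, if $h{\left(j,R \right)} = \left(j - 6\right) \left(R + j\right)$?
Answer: $-13332$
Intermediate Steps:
$h{\left(j,R \right)} = \left(-6 + j\right) \left(R + j\right)$
$\left(-116 + 15\right) h{\left(12,10 \right)} = \left(-116 + 15\right) \left(12^{2} - 60 - 72 + 10 \cdot 12\right) = - 101 \left(144 - 60 - 72 + 120\right) = \left(-101\right) 132 = -13332$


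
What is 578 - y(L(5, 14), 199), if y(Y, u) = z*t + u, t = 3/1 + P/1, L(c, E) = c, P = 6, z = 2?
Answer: 361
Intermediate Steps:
t = 9 (t = 3/1 + 6/1 = 3*1 + 6*1 = 3 + 6 = 9)
y(Y, u) = 18 + u (y(Y, u) = 2*9 + u = 18 + u)
578 - y(L(5, 14), 199) = 578 - (18 + 199) = 578 - 1*217 = 578 - 217 = 361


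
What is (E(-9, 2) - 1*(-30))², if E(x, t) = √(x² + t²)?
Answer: (30 + √85)² ≈ 1538.2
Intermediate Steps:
E(x, t) = √(t² + x²)
(E(-9, 2) - 1*(-30))² = (√(2² + (-9)²) - 1*(-30))² = (√(4 + 81) + 30)² = (√85 + 30)² = (30 + √85)²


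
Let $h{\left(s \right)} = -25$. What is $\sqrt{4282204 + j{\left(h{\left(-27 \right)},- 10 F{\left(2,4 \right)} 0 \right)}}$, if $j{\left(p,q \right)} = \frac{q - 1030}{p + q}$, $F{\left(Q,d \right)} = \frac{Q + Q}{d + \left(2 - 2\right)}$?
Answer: $\frac{\sqrt{107056130}}{5} \approx 2069.4$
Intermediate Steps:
$F{\left(Q,d \right)} = \frac{2 Q}{d}$ ($F{\left(Q,d \right)} = \frac{2 Q}{d + \left(2 - 2\right)} = \frac{2 Q}{d + 0} = \frac{2 Q}{d}$)
$j{\left(p,q \right)} = \frac{-1030 + q}{p + q}$
$\sqrt{4282204 + j{\left(h{\left(-27 \right)},- 10 F{\left(2,4 \right)} 0 \right)}} = \sqrt{4282204 + \frac{-1030 + - 10 \cdot 2 \cdot 2 \cdot \frac{1}{4} \cdot 0}{-25 + - 10 \cdot 2 \cdot 2 \cdot \frac{1}{4} \cdot 0}} = \sqrt{4282204 + \frac{-1030 + \left(-10\right) 1 \cdot 0}{-25 + \left(-10\right) 1 \cdot 0}} = \sqrt{4282204 + \frac{-1030 - 0}{-25 - 0}} = \sqrt{4282204 + \frac{-1030 + 0}{-25 + 0}} = \sqrt{4282204 + \frac{1}{-25} \left(-1030\right)} = \sqrt{4282204 - - \frac{206}{5}} = \sqrt{4282204 + \frac{206}{5}} = \sqrt{\frac{21411226}{5}} = \frac{\sqrt{107056130}}{5}$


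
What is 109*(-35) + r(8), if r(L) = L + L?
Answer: -3799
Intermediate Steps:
r(L) = 2*L
109*(-35) + r(8) = 109*(-35) + 2*8 = -3815 + 16 = -3799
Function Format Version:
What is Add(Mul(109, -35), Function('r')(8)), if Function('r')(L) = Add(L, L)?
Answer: -3799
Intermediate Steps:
Function('r')(L) = Mul(2, L)
Add(Mul(109, -35), Function('r')(8)) = Add(Mul(109, -35), Mul(2, 8)) = Add(-3815, 16) = -3799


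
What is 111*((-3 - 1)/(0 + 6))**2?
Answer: 148/3 ≈ 49.333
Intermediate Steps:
111*((-3 - 1)/(0 + 6))**2 = 111*(-4/6)**2 = 111*(-4*1/6)**2 = 111*(-2/3)**2 = 111*(4/9) = 148/3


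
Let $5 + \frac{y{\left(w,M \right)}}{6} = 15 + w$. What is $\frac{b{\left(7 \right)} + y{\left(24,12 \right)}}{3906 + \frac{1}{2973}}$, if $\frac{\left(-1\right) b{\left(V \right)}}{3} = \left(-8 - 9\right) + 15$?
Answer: $\frac{624330}{11612539} \approx 0.053763$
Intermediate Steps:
$y{\left(w,M \right)} = 60 + 6 w$ ($y{\left(w,M \right)} = -30 + 6 \left(15 + w\right) = -30 + \left(90 + 6 w\right) = 60 + 6 w$)
$b{\left(V \right)} = 6$ ($b{\left(V \right)} = - 3 \left(\left(-8 - 9\right) + 15\right) = - 3 \left(-17 + 15\right) = \left(-3\right) \left(-2\right) = 6$)
$\frac{b{\left(7 \right)} + y{\left(24,12 \right)}}{3906 + \frac{1}{2973}} = \frac{6 + \left(60 + 6 \cdot 24\right)}{3906 + \frac{1}{2973}} = \frac{6 + \left(60 + 144\right)}{3906 + \frac{1}{2973}} = \frac{6 + 204}{\frac{11612539}{2973}} = 210 \cdot \frac{2973}{11612539} = \frac{624330}{11612539}$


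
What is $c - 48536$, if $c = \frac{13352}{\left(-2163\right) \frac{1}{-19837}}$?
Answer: $\frac{159880256}{2163} \approx 73916.0$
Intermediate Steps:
$c = \frac{264863624}{2163}$ ($c = \frac{13352}{\left(-2163\right) \left(- \frac{1}{19837}\right)} = \frac{13352}{\frac{2163}{19837}} = 13352 \cdot \frac{19837}{2163} = \frac{264863624}{2163} \approx 1.2245 \cdot 10^{5}$)
$c - 48536 = \frac{264863624}{2163} - 48536 = \frac{159880256}{2163}$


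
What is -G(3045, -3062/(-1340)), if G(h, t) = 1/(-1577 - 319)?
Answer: 1/1896 ≈ 0.00052743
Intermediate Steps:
G(h, t) = -1/1896 (G(h, t) = 1/(-1896) = -1/1896)
-G(3045, -3062/(-1340)) = -1*(-1/1896) = 1/1896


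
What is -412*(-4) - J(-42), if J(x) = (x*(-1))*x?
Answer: 3412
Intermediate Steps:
J(x) = -x² (J(x) = (-x)*x = -x²)
-412*(-4) - J(-42) = -412*(-4) - (-1)*(-42)² = 1648 - (-1)*1764 = 1648 - 1*(-1764) = 1648 + 1764 = 3412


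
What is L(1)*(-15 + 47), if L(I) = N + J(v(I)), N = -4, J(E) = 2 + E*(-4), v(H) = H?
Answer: -192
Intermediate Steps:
J(E) = 2 - 4*E
L(I) = -2 - 4*I (L(I) = -4 + (2 - 4*I) = -2 - 4*I)
L(1)*(-15 + 47) = (-2 - 4*1)*(-15 + 47) = (-2 - 4)*32 = -6*32 = -192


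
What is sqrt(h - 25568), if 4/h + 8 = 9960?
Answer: I*sqrt(39567399826)/1244 ≈ 159.9*I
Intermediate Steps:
h = 1/2488 (h = 4/(-8 + 9960) = 4/9952 = 4*(1/9952) = 1/2488 ≈ 0.00040193)
sqrt(h - 25568) = sqrt(1/2488 - 25568) = sqrt(-63613183/2488) = I*sqrt(39567399826)/1244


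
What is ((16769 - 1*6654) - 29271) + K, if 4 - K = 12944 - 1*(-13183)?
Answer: -45279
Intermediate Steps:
K = -26123 (K = 4 - (12944 - 1*(-13183)) = 4 - (12944 + 13183) = 4 - 1*26127 = 4 - 26127 = -26123)
((16769 - 1*6654) - 29271) + K = ((16769 - 1*6654) - 29271) - 26123 = ((16769 - 6654) - 29271) - 26123 = (10115 - 29271) - 26123 = -19156 - 26123 = -45279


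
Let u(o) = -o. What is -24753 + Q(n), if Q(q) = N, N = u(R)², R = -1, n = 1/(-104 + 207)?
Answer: -24752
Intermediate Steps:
n = 1/103 ≈ 0.0097087
N = 1 (N = (-1*(-1))² = 1² = 1)
Q(q) = 1
-24753 + Q(n) = -24753 + 1 = -24752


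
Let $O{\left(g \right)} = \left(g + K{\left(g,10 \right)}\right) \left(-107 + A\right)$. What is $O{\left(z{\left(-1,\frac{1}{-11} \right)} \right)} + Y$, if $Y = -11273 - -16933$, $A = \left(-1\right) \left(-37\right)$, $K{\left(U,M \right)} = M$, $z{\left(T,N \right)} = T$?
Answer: $5030$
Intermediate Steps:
$A = 37$
$O{\left(g \right)} = -700 - 70 g$ ($O{\left(g \right)} = \left(g + 10\right) \left(-107 + 37\right) = \left(10 + g\right) \left(-70\right) = -700 - 70 g$)
$Y = 5660$ ($Y = -11273 + 16933 = 5660$)
$O{\left(z{\left(-1,\frac{1}{-11} \right)} \right)} + Y = \left(-700 - -70\right) + 5660 = \left(-700 + 70\right) + 5660 = -630 + 5660 = 5030$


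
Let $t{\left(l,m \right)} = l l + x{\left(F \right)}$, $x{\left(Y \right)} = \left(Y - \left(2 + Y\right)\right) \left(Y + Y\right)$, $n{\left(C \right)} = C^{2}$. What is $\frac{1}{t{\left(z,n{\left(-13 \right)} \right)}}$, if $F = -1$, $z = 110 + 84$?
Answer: $\frac{1}{37640} \approx 2.6567 \cdot 10^{-5}$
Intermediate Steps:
$z = 194$
$x{\left(Y \right)} = - 4 Y$ ($x{\left(Y \right)} = - 2 \cdot 2 Y = - 4 Y$)
$t{\left(l,m \right)} = 4 + l^{2}$ ($t{\left(l,m \right)} = l l - -4 = l^{2} + 4 = 4 + l^{2}$)
$\frac{1}{t{\left(z,n{\left(-13 \right)} \right)}} = \frac{1}{4 + 194^{2}} = \frac{1}{4 + 37636} = \frac{1}{37640}$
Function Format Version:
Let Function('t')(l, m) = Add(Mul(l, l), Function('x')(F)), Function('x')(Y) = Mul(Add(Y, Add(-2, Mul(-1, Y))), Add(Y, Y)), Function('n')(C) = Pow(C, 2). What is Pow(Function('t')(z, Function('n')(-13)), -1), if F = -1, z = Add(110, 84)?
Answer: Rational(1, 37640) ≈ 2.6567e-5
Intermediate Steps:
z = 194
Function('x')(Y) = Mul(-4, Y) (Function('x')(Y) = Mul(-2, Mul(2, Y)) = Mul(-4, Y))
Function('t')(l, m) = Add(4, Pow(l, 2)) (Function('t')(l, m) = Add(Mul(l, l), Mul(-4, -1)) = Add(Pow(l, 2), 4) = Add(4, Pow(l, 2)))
Pow(Function('t')(z, Function('n')(-13)), -1) = Pow(Add(4, Pow(194, 2)), -1) = Pow(Add(4, 37636), -1) = Pow(37640, -1) = Rational(1, 37640)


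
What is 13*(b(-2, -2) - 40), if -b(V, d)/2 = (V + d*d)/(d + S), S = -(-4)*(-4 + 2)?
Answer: -2574/5 ≈ -514.80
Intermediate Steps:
S = -8 (S = -(-4)*(-2) = -1*8 = -8)
b(V, d) = -2*(V + d²)/(-8 + d) (b(V, d) = -2*(V + d*d)/(d - 8) = -2*(V + d²)/(-8 + d))
13*(b(-2, -2) - 40) = 13*(2*(-1*(-2) - 1*(-2)²)/(-8 - 2) - 40) = 13*(2*(2 - 1*4)/(-10) - 40) = 13*(2*(-⅒)*(2 - 4) - 40) = 13*(2*(-⅒)*(-2) - 40) = 13*(⅖ - 40) = 13*(-198/5) = -2574/5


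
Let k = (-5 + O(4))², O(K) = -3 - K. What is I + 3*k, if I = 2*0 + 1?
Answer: 433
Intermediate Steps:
I = 1 (I = 0 + 1 = 1)
k = 144 (k = (-5 + (-3 - 1*4))² = (-5 + (-3 - 4))² = (-5 - 7)² = (-12)² = 144)
I + 3*k = 1 + 3*144 = 1 + 432 = 433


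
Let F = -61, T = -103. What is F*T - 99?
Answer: 6184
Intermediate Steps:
F*T - 99 = -61*(-103) - 99 = 6283 - 99 = 6184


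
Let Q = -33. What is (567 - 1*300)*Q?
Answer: -8811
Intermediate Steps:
(567 - 1*300)*Q = (567 - 1*300)*(-33) = (567 - 300)*(-33) = 267*(-33) = -8811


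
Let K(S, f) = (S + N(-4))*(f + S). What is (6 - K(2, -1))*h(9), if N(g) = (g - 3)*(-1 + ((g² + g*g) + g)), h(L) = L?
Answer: 1737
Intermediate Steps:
N(g) = (-3 + g)*(-1 + g + 2*g²) (N(g) = (-3 + g)*(-1 + ((g² + g²) + g)) = (-3 + g)*(-1 + (2*g² + g)) = (-3 + g)*(-1 + (g + 2*g²)) = (-3 + g)*(-1 + g + 2*g²))
K(S, f) = (-189 + S)*(S + f) (K(S, f) = (S + (3 - 5*(-4)² - 4*(-4) + 2*(-4)³))*(f + S) = (S + (3 - 5*16 + 16 + 2*(-64)))*(S + f) = (S + (3 - 80 + 16 - 128))*(S + f) = (S - 189)*(S + f) = (-189 + S)*(S + f))
(6 - K(2, -1))*h(9) = (6 - (2² - 189*2 - 189*(-1) + 2*(-1)))*9 = (6 - (4 - 378 + 189 - 2))*9 = (6 - 1*(-187))*9 = (6 + 187)*9 = 193*9 = 1737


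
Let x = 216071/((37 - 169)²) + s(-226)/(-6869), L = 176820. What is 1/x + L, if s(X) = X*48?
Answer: 295856625807276/1673207251 ≈ 1.7682e+5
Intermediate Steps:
s(X) = 48*X
x = 1673207251/119685456 (x = 216071/((37 - 169)²) + (48*(-226))/(-6869) = 216071/((-132)²) - 10848*(-1/6869) = 216071/17424 + 10848/6869 = 1673207251/119685456 ≈ 13.980)
1/x + L = 1/(1673207251/119685456) + 176820 = 119685456/1673207251 + 176820 = 295856625807276/1673207251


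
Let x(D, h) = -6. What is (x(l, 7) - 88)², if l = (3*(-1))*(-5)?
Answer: 8836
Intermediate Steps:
l = 15 (l = -3*(-5) = 15)
(x(l, 7) - 88)² = (-6 - 88)² = (-94)² = 8836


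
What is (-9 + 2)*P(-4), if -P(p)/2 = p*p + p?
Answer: 168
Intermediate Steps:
P(p) = -2*p - 2*p² (P(p) = -2*(p*p + p) = -2*(p² + p) = -2*(p + p²) = -2*p - 2*p²)
(-9 + 2)*P(-4) = (-9 + 2)*(-2*(-4)*(1 - 4)) = -(-14)*(-4)*(-3) = -7*(-24) = 168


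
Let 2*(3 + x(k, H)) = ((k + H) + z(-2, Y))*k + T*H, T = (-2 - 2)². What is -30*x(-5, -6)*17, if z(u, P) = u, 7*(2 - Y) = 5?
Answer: 9435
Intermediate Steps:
Y = 9/7 (Y = 2 - ⅐*5 = 2 - 5/7 = 9/7 ≈ 1.2857)
T = 16 (T = (-4)² = 16)
x(k, H) = -3 + 8*H + k*(-2 + H + k)/2 (x(k, H) = -3 + (((k + H) - 2)*k + 16*H)/2 = -3 + (((H + k) - 2)*k + 16*H)/2 = -3 + ((-2 + H + k)*k + 16*H)/2 = -3 + (k*(-2 + H + k) + 16*H)/2 = -3 + (16*H + k*(-2 + H + k))/2 = -3 + (8*H + k*(-2 + H + k)/2) = -3 + 8*H + k*(-2 + H + k)/2)
-30*x(-5, -6)*17 = -30*(-3 + (½)*(-5)² - 1*(-5) + 8*(-6) + (½)*(-6)*(-5))*17 = -30*(-3 + (½)*25 + 5 - 48 + 15)*17 = -30*(-3 + 25/2 + 5 - 48 + 15)*17 = -30*(-37/2)*17 = 555*17 = 9435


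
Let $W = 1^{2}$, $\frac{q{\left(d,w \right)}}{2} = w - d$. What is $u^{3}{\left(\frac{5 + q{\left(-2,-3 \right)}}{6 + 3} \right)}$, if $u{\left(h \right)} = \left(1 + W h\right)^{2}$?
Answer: $\frac{4096}{729} \approx 5.6187$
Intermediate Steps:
$q{\left(d,w \right)} = - 2 d + 2 w$ ($q{\left(d,w \right)} = 2 \left(w - d\right) = - 2 d + 2 w$)
$W = 1$
$u{\left(h \right)} = \left(1 + h\right)^{2}$ ($u{\left(h \right)} = \left(1 + 1 h\right)^{2} = \left(1 + h\right)^{2}$)
$u^{3}{\left(\frac{5 + q{\left(-2,-3 \right)}}{6 + 3} \right)} = \left(\left(1 + \frac{5 + \left(\left(-2\right) \left(-2\right) + 2 \left(-3\right)\right)}{6 + 3}\right)^{2}\right)^{3} = \left(\left(1 + \frac{5 + \left(4 - 6\right)}{9}\right)^{2}\right)^{3} = \left(\left(1 + \left(5 - 2\right) \frac{1}{9}\right)^{2}\right)^{3} = \left(\left(1 + 3 \cdot \frac{1}{9}\right)^{2}\right)^{3} = \left(\left(1 + \frac{1}{3}\right)^{2}\right)^{3} = \left(\left(\frac{4}{3}\right)^{2}\right)^{3} = \left(\frac{16}{9}\right)^{3} = \frac{4096}{729}$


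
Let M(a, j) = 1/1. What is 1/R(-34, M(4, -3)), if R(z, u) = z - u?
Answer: -1/35 ≈ -0.028571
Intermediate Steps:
M(a, j) = 1
1/R(-34, M(4, -3)) = 1/(-34 - 1*1) = 1/(-34 - 1) = 1/(-35) = -1/35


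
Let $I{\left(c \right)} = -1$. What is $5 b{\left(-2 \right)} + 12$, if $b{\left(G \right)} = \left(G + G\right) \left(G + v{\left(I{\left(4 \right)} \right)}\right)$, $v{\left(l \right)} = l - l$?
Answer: $52$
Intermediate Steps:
$v{\left(l \right)} = 0$
$b{\left(G \right)} = 2 G^{2}$ ($b{\left(G \right)} = \left(G + G\right) \left(G + 0\right) = 2 G G = 2 G^{2}$)
$5 b{\left(-2 \right)} + 12 = 5 \cdot 2 \left(-2\right)^{2} + 12 = 5 \cdot 2 \cdot 4 + 12 = 5 \cdot 8 + 12 = 40 + 12 = 52$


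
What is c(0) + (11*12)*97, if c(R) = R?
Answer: 12804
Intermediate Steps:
c(0) + (11*12)*97 = 0 + (11*12)*97 = 0 + 132*97 = 0 + 12804 = 12804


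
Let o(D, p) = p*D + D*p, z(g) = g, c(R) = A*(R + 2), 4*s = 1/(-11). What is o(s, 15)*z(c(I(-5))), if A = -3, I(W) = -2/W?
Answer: 54/11 ≈ 4.9091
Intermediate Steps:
s = -1/44 (s = (1/4)/(-11) = (1/4)*(-1/11) = -1/44 ≈ -0.022727)
c(R) = -6 - 3*R (c(R) = -3*(R + 2) = -3*(2 + R) = -6 - 3*R)
o(D, p) = 2*D*p (o(D, p) = D*p + D*p = 2*D*p)
o(s, 15)*z(c(I(-5))) = (2*(-1/44)*15)*(-6 - (-6)/(-5)) = -15*(-6 - (-6)*(-1)/5)/22 = -15*(-6 - 3*2/5)/22 = -15*(-6 - 6/5)/22 = -15/22*(-36/5) = 54/11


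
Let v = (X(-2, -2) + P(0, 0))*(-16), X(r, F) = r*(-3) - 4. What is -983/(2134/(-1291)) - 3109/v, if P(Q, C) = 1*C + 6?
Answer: 84536695/136576 ≈ 618.97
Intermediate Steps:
P(Q, C) = 6 + C (P(Q, C) = C + 6 = 6 + C)
X(r, F) = -4 - 3*r (X(r, F) = -3*r - 4 = -4 - 3*r)
v = -128 (v = ((-4 - 3*(-2)) + (6 + 0))*(-16) = ((-4 + 6) + 6)*(-16) = (2 + 6)*(-16) = 8*(-16) = -128)
-983/(2134/(-1291)) - 3109/v = -983/(2134/(-1291)) - 3109/(-128) = -983/(2134*(-1/1291)) - 3109*(-1/128) = -983/(-2134/1291) + 3109/128 = -983*(-1291/2134) + 3109/128 = 1269053/2134 + 3109/128 = 84536695/136576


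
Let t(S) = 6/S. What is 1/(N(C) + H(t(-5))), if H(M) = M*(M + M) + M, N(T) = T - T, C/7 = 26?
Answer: 25/42 ≈ 0.59524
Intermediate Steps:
C = 182 (C = 7*26 = 182)
N(T) = 0
H(M) = M + 2*M**2 (H(M) = M*(2*M) + M = 2*M**2 + M = M + 2*M**2)
1/(N(C) + H(t(-5))) = 1/(0 + (6/(-5))*(1 + 2*(6/(-5)))) = 1/(0 + (6*(-1/5))*(1 + 2*(6*(-1/5)))) = 1/(0 - 6*(1 + 2*(-6/5))/5) = 1/(0 - 6*(1 - 12/5)/5) = 1/(0 - 6/5*(-7/5)) = 1/(0 + 42/25) = 1/(42/25) = 25/42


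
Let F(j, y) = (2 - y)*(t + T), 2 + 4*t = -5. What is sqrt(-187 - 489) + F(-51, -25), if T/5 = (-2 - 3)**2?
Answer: 13311/4 + 26*I ≈ 3327.8 + 26.0*I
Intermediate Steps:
t = -7/4 (t = -1/2 + (1/4)*(-5) = -1/2 - 5/4 = -7/4 ≈ -1.7500)
T = 125 (T = 5*(-2 - 3)**2 = 5*(-5)**2 = 5*25 = 125)
F(j, y) = 493/2 - 493*y/4 (F(j, y) = (2 - y)*(-7/4 + 125) = (2 - y)*(493/4) = 493/2 - 493*y/4)
sqrt(-187 - 489) + F(-51, -25) = sqrt(-187 - 489) + (493/2 - 493/4*(-25)) = sqrt(-676) + (493/2 + 12325/4) = 26*I + 13311/4 = 13311/4 + 26*I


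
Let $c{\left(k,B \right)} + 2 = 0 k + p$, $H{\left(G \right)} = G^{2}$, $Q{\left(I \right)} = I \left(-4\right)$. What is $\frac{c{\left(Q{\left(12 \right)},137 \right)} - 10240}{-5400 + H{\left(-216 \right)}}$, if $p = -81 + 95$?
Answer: $- \frac{2557}{10314} \approx -0.24792$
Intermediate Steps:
$Q{\left(I \right)} = - 4 I$
$p = 14$
$c{\left(k,B \right)} = 12$ ($c{\left(k,B \right)} = -2 + \left(0 k + 14\right) = -2 + \left(0 + 14\right) = -2 + 14 = 12$)
$\frac{c{\left(Q{\left(12 \right)},137 \right)} - 10240}{-5400 + H{\left(-216 \right)}} = \frac{12 - 10240}{-5400 + \left(-216\right)^{2}} = - \frac{10228}{-5400 + 46656} = - \frac{10228}{41256} = \left(-10228\right) \frac{1}{41256} = - \frac{2557}{10314}$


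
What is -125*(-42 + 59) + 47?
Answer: -2078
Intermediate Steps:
-125*(-42 + 59) + 47 = -125*17 + 47 = -2125 + 47 = -2078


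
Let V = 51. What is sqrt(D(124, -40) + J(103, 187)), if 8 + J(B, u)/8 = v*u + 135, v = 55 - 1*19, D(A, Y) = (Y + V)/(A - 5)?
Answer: 3*sqrt(86338189)/119 ≈ 234.25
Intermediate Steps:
D(A, Y) = (51 + Y)/(-5 + A) (D(A, Y) = (Y + 51)/(A - 5) = (51 + Y)/(-5 + A))
v = 36 (v = 55 - 19 = 36)
J(B, u) = 1016 + 288*u (J(B, u) = -64 + 8*(36*u + 135) = -64 + 8*(135 + 36*u) = -64 + (1080 + 288*u) = 1016 + 288*u)
sqrt(D(124, -40) + J(103, 187)) = sqrt((51 - 40)/(-5 + 124) + (1016 + 288*187)) = sqrt(11/119 + (1016 + 53856)) = sqrt((1/119)*11 + 54872) = sqrt(11/119 + 54872) = sqrt(6529779/119) = 3*sqrt(86338189)/119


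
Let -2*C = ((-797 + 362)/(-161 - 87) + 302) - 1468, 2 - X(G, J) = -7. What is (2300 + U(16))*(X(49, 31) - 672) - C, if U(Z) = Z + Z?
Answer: -767162269/496 ≈ -1.5467e+6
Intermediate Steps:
X(G, J) = 9 (X(G, J) = 2 - 1*(-7) = 2 + 7 = 9)
U(Z) = 2*Z
C = 288733/496 (C = -(((-797 + 362)/(-161 - 87) + 302) - 1468)/2 = -((-435/(-248) + 302) - 1468)/2 = -((-435*(-1/248) + 302) - 1468)/2 = -((435/248 + 302) - 1468)/2 = -(75331/248 - 1468)/2 = -½*(-288733/248) = 288733/496 ≈ 582.12)
(2300 + U(16))*(X(49, 31) - 672) - C = (2300 + 2*16)*(9 - 672) - 1*288733/496 = (2300 + 32)*(-663) - 288733/496 = 2332*(-663) - 288733/496 = -1546116 - 288733/496 = -767162269/496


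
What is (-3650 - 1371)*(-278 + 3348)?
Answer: -15414470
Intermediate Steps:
(-3650 - 1371)*(-278 + 3348) = -5021*3070 = -15414470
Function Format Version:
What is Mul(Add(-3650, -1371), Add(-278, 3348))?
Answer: -15414470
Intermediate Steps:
Mul(Add(-3650, -1371), Add(-278, 3348)) = Mul(-5021, 3070) = -15414470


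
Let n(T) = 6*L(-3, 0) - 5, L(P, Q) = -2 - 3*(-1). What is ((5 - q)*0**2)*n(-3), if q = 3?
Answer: 0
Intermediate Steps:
L(P, Q) = 1 (L(P, Q) = -2 + 3 = 1)
n(T) = 1 (n(T) = 6*1 - 5 = 6 - 5 = 1)
((5 - q)*0**2)*n(-3) = ((5 - 1*3)*0**2)*1 = ((5 - 3)*0)*1 = (2*0)*1 = 0*1 = 0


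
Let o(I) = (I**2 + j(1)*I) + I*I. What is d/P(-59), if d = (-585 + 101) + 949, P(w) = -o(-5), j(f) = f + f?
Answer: -93/8 ≈ -11.625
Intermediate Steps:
j(f) = 2*f
o(I) = 2*I + 2*I**2 (o(I) = (I**2 + (2*1)*I) + I*I = (I**2 + 2*I) + I**2 = 2*I + 2*I**2)
P(w) = -40 (P(w) = -2*(-5)*(1 - 5) = -2*(-5)*(-4) = -1*40 = -40)
d = 465 (d = -484 + 949 = 465)
d/P(-59) = 465/(-40) = 465*(-1/40) = -93/8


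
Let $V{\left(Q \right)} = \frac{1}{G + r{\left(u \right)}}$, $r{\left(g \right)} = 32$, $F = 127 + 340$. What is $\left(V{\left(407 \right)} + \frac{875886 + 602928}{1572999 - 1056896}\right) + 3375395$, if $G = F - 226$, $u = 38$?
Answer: $\frac{67940065689190}{20128017} \approx 3.3754 \cdot 10^{6}$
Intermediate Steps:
$F = 467$
$G = 241$ ($G = 467 - 226 = 241$)
$V{\left(Q \right)} = \frac{1}{273}$ ($V{\left(Q \right)} = \frac{1}{241 + 32} = \frac{1}{273}$)
$\left(V{\left(407 \right)} + \frac{875886 + 602928}{1572999 - 1056896}\right) + 3375395 = \left(\frac{1}{273} + \frac{875886 + 602928}{1572999 - 1056896}\right) + 3375395 = \left(\frac{1}{273} + \frac{1478814}{516103}\right) + 3375395 = \frac{57747475}{20128017} + 3375395 = \frac{67940065689190}{20128017}$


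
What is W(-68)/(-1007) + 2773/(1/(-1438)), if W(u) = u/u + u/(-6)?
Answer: -12046461091/3021 ≈ -3.9876e+6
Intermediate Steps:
W(u) = 1 - u/6 (W(u) = 1 + u*(-⅙) = 1 - u/6)
W(-68)/(-1007) + 2773/(1/(-1438)) = (1 - ⅙*(-68))/(-1007) + 2773/(1/(-1438)) = (1 + 34/3)*(-1/1007) + 2773/(-1/1438) = (37/3)*(-1/1007) + 2773*(-1438) = -37/3021 - 3987574 = -12046461091/3021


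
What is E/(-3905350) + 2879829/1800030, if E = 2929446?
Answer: 199121650059/234324905350 ≈ 0.84977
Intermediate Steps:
E/(-3905350) + 2879829/1800030 = 2929446/(-3905350) + 2879829/1800030 = 2929446*(-1/3905350) + 2879829*(1/1800030) = -1464723/1952675 + 959943/600010 = 199121650059/234324905350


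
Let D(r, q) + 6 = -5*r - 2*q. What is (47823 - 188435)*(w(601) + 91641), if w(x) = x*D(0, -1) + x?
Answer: -12632300856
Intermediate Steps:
D(r, q) = -6 - 5*r - 2*q (D(r, q) = -6 + (-5*r - 2*q) = -6 - 5*r - 2*q)
w(x) = -3*x (w(x) = x*(-6 - 5*0 - 2*(-1)) + x = x*(-6 + 0 + 2) + x = x*(-4) + x = -4*x + x = -3*x)
(47823 - 188435)*(w(601) + 91641) = (47823 - 188435)*(-3*601 + 91641) = -140612*(-1803 + 91641) = -140612*89838 = -12632300856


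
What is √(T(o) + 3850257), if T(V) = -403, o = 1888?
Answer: √3849854 ≈ 1962.1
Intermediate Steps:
√(T(o) + 3850257) = √(-403 + 3850257) = √3849854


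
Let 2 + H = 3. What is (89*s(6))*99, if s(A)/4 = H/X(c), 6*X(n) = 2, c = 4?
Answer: 105732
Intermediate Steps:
X(n) = 1/3 (X(n) = (1/6)*2 = 1/3)
H = 1 (H = -2 + 3 = 1)
s(A) = 12 (s(A) = 4*(1/(1/3)) = 4*(1*3) = 4*3 = 12)
(89*s(6))*99 = (89*12)*99 = 1068*99 = 105732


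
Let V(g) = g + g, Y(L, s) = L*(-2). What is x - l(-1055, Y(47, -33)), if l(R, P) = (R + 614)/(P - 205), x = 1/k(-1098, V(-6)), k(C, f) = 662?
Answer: -291643/197938 ≈ -1.4734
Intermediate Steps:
Y(L, s) = -2*L
V(g) = 2*g
x = 1/662 ≈ 0.0015106
l(R, P) = (614 + R)/(-205 + P)
x - l(-1055, Y(47, -33)) = 1/662 - (614 - 1055)/(-205 - 2*47) = 1/662 - (-441)/(-205 - 94) = 1/662 - (-441)/(-299) = 1/662 - (-1)*(-441)/299 = 1/662 - 1*441/299 = 1/662 - 441/299 = -291643/197938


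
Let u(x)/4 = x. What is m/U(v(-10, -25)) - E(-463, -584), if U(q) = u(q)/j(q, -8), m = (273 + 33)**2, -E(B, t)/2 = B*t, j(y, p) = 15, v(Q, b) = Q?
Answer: 1011341/2 ≈ 5.0567e+5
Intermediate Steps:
u(x) = 4*x
E(B, t) = -2*B*t
m = 93636 (m = 306**2 = 93636)
U(q) = 4*q/15 (U(q) = (4*q)/15 = (4*q)*(1/15) = 4*q/15)
m/U(v(-10, -25)) - E(-463, -584) = 93636/(((4/15)*(-10))) - (-2)*(-463)*(-584) = 93636/(-8/3) - 1*(-540784) = 93636*(-3/8) + 540784 = -70227/2 + 540784 = 1011341/2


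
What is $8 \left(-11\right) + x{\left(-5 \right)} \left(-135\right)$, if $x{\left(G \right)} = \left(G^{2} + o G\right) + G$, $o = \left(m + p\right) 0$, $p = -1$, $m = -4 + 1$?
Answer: $-2788$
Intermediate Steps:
$m = -3$
$o = 0$ ($o = \left(-3 - 1\right) 0 = \left(-4\right) 0 = 0$)
$x{\left(G \right)} = G + G^{2}$ ($x{\left(G \right)} = \left(G^{2} + 0 G\right) + G = \left(G^{2} + 0\right) + G = G^{2} + G = G + G^{2}$)
$8 \left(-11\right) + x{\left(-5 \right)} \left(-135\right) = 8 \left(-11\right) + - 5 \left(1 - 5\right) \left(-135\right) = -88 + \left(-5\right) \left(-4\right) \left(-135\right) = -88 + 20 \left(-135\right) = -88 - 2700 = -2788$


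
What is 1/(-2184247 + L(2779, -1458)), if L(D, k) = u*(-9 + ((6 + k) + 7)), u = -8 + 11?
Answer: -1/2188609 ≈ -4.5691e-7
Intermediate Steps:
u = 3
L(D, k) = 12 + 3*k (L(D, k) = 3*(-9 + ((6 + k) + 7)) = 3*(-9 + (13 + k)) = 3*(4 + k) = 12 + 3*k)
1/(-2184247 + L(2779, -1458)) = 1/(-2184247 + (12 + 3*(-1458))) = 1/(-2184247 + (12 - 4374)) = 1/(-2184247 - 4362) = 1/(-2188609) = -1/2188609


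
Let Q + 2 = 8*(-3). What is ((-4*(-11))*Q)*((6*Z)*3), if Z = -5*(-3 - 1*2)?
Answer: -514800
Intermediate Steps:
Q = -26 (Q = -2 + 8*(-3) = -2 - 24 = -26)
Z = 25 (Z = -5*(-3 - 2) = -5*(-5) = 25)
((-4*(-11))*Q)*((6*Z)*3) = (-4*(-11)*(-26))*((6*25)*3) = (44*(-26))*(150*3) = -1144*450 = -514800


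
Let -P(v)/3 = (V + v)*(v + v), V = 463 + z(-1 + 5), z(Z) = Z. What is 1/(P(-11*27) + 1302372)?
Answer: 1/1605312 ≈ 6.2293e-7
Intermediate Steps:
V = 467 (V = 463 + (-1 + 5) = 463 + 4 = 467)
P(v) = -6*v*(467 + v) (P(v) = -3*(467 + v)*(v + v) = -3*(467 + v)*2*v = -6*v*(467 + v))
1/(P(-11*27) + 1302372) = 1/(-6*(-11*27)*(467 - 11*27) + 1302372) = 1/(-6*(-297)*(467 - 297) + 1302372) = 1/(-6*(-297)*170 + 1302372) = 1/(302940 + 1302372) = 1/1605312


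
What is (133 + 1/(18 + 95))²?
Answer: 225900900/12769 ≈ 17691.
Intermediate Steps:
(133 + 1/(18 + 95))² = (133 + 1/113)² = (15030/113)² = 225900900/12769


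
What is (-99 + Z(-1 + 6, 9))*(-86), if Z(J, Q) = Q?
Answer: 7740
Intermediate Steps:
(-99 + Z(-1 + 6, 9))*(-86) = (-99 + 9)*(-86) = -90*(-86) = 7740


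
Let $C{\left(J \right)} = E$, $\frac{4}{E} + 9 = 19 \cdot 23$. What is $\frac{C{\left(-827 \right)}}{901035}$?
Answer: $\frac{1}{96410745} \approx 1.0372 \cdot 10^{-8}$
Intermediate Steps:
$E = \frac{1}{107}$ ($E = \frac{4}{-9 + 19 \cdot 23} = \frac{4}{-9 + 437} = \frac{4}{428} = 4 \cdot \frac{1}{428} = \frac{1}{107} \approx 0.0093458$)
$C{\left(J \right)} = \frac{1}{107}$
$\frac{C{\left(-827 \right)}}{901035} = \frac{1}{107 \cdot 901035} = \frac{1}{107} \cdot \frac{1}{901035} = \frac{1}{96410745}$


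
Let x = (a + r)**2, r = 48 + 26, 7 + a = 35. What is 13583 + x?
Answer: 23987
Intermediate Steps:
a = 28 (a = -7 + 35 = 28)
r = 74
x = 10404 (x = (28 + 74)**2 = 102**2 = 10404)
13583 + x = 13583 + 10404 = 23987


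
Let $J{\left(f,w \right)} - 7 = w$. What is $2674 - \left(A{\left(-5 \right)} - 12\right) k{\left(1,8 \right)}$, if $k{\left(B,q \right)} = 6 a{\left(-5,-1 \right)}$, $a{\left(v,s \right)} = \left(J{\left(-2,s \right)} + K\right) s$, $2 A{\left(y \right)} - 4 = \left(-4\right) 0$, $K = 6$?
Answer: $1954$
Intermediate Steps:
$J{\left(f,w \right)} = 7 + w$
$A{\left(y \right)} = 2$ ($A{\left(y \right)} = 2 + \frac{\left(-4\right) 0}{2} = 2 + \frac{1}{2} \cdot 0 = 2 + 0 = 2$)
$a{\left(v,s \right)} = s \left(13 + s\right)$ ($a{\left(v,s \right)} = \left(\left(7 + s\right) + 6\right) s = \left(13 + s\right) s = s \left(13 + s\right)$)
$k{\left(B,q \right)} = -72$ ($k{\left(B,q \right)} = 6 \left(- (13 - 1)\right) = 6 \left(\left(-1\right) 12\right) = 6 \left(-12\right) = -72$)
$2674 - \left(A{\left(-5 \right)} - 12\right) k{\left(1,8 \right)} = 2674 - \left(2 - 12\right) \left(-72\right) = 2674 - \left(-10\right) \left(-72\right) = 2674 - 720 = 1954$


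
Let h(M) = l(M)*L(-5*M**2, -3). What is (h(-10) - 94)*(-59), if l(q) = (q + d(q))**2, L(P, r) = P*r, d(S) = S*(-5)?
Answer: -141594454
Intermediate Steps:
d(S) = -5*S
l(q) = 16*q**2 (l(q) = (q - 5*q)**2 = (-4*q)**2 = 16*q**2)
h(M) = 240*M**4 (h(M) = (16*M**2)*(-5*M**2*(-3)) = (16*M**2)*(15*M**2) = 240*M**4)
(h(-10) - 94)*(-59) = (240*(-10)**4 - 94)*(-59) = (240*10000 - 94)*(-59) = (2400000 - 94)*(-59) = 2399906*(-59) = -141594454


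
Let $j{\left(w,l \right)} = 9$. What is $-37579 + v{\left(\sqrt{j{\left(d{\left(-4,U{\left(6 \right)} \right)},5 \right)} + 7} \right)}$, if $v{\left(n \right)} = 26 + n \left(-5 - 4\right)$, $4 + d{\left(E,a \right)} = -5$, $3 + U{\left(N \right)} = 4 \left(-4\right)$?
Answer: $-37589$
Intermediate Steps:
$U{\left(N \right)} = -19$ ($U{\left(N \right)} = -3 + 4 \left(-4\right) = -3 - 16 = -19$)
$d{\left(E,a \right)} = -9$ ($d{\left(E,a \right)} = -4 - 5 = -9$)
$v{\left(n \right)} = 26 - 9 n$ ($v{\left(n \right)} = 26 + n \left(-9\right) = 26 - 9 n$)
$-37579 + v{\left(\sqrt{j{\left(d{\left(-4,U{\left(6 \right)} \right)},5 \right)} + 7} \right)} = -37579 + \left(26 - 9 \sqrt{9 + 7}\right) = -37579 + \left(26 - 9 \sqrt{16}\right) = -37579 + \left(26 - 36\right) = -37579 - 10 = -37589$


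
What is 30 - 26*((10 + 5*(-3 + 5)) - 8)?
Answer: -282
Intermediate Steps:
30 - 26*((10 + 5*(-3 + 5)) - 8) = 30 - 26*((10 + 5*2) - 8) = 30 - 26*((10 + 10) - 8) = 30 - 26*(20 - 8) = 30 - 26*12 = 30 - 312 = -282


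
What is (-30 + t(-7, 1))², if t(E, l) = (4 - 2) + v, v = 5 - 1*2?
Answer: 625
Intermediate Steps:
v = 3 (v = 5 - 2 = 3)
t(E, l) = 5 (t(E, l) = (4 - 2) + 3 = 2 + 3 = 5)
(-30 + t(-7, 1))² = (-30 + 5)² = (-25)² = 625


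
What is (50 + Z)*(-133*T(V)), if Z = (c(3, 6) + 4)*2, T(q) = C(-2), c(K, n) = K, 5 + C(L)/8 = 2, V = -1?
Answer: 204288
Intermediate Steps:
C(L) = -24 (C(L) = -40 + 8*2 = -40 + 16 = -24)
T(q) = -24
Z = 14 (Z = (3 + 4)*2 = 7*2 = 14)
(50 + Z)*(-133*T(V)) = (50 + 14)*(-133*(-24)) = 64*3192 = 204288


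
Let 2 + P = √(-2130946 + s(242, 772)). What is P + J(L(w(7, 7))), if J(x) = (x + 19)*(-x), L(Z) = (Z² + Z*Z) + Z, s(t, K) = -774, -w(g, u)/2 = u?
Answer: -150068 + 2*I*√532930 ≈ -1.5007e+5 + 1460.0*I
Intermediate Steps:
w(g, u) = -2*u
L(Z) = Z + 2*Z² (L(Z) = (Z² + Z²) + Z = 2*Z² + Z = Z + 2*Z²)
J(x) = -x*(19 + x) (J(x) = (19 + x)*(-x) = -x*(19 + x))
P = -2 + 2*I*√532930 (P = -2 + √(-2130946 - 774) = -2 + √(-2131720) = -2 + 2*I*√532930 ≈ -2.0 + 1460.0*I)
P + J(L(w(7, 7))) = (-2 + 2*I*√532930) - (-2*7)*(1 + 2*(-2*7))*(19 + (-2*7)*(1 + 2*(-2*7))) = (-2 + 2*I*√532930) - (-14*(1 + 2*(-14)))*(19 - 14*(1 + 2*(-14))) = (-2 + 2*I*√532930) - (-14*(1 - 28))*(19 - 14*(1 - 28)) = (-2 + 2*I*√532930) - (-14*(-27))*(19 - 14*(-27)) = (-2 + 2*I*√532930) - 1*378*(19 + 378) = (-2 + 2*I*√532930) - 1*378*397 = (-2 + 2*I*√532930) - 150066 = -150068 + 2*I*√532930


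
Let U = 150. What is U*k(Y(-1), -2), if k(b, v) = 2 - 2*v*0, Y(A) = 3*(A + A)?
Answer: 300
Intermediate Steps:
Y(A) = 6*A (Y(A) = 3*(2*A) = 6*A)
k(b, v) = 2 (k(b, v) = 2 - 2*0 = 2 + 0 = 2)
U*k(Y(-1), -2) = 150*2 = 300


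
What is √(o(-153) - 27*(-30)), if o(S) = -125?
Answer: √685 ≈ 26.173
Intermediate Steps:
√(o(-153) - 27*(-30)) = √(-125 - 27*(-30)) = √(-125 + 810) = √685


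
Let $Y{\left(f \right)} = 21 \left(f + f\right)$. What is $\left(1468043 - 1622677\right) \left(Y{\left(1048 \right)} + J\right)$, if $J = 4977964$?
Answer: $-776568855320$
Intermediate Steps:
$Y{\left(f \right)} = 42 f$ ($Y{\left(f \right)} = 21 \cdot 2 f = 42 f$)
$\left(1468043 - 1622677\right) \left(Y{\left(1048 \right)} + J\right) = \left(1468043 - 1622677\right) \left(42 \cdot 1048 + 4977964\right) = - 154634 \left(44016 + 4977964\right) = \left(-154634\right) 5021980 = -776568855320$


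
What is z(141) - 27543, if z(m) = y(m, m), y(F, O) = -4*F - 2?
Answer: -28109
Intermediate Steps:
y(F, O) = -2 - 4*F
z(m) = -2 - 4*m
z(141) - 27543 = (-2 - 4*141) - 27543 = (-2 - 564) - 27543 = -566 - 27543 = -28109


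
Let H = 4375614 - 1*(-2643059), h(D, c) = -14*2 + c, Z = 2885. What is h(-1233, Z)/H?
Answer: 2857/7018673 ≈ 0.00040706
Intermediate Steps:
h(D, c) = -28 + c
H = 7018673 (H = 4375614 + 2643059 = 7018673)
h(-1233, Z)/H = (-28 + 2885)/7018673 = 2857*(1/7018673) = 2857/7018673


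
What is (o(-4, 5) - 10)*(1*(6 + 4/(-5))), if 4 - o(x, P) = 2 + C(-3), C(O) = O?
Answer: -26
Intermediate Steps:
o(x, P) = 5 (o(x, P) = 4 - (2 - 3) = 4 - 1*(-1) = 4 + 1 = 5)
(o(-4, 5) - 10)*(1*(6 + 4/(-5))) = (5 - 10)*(1*(6 + 4/(-5))) = -5*(6 + 4*(-⅕)) = -5*(6 - ⅘) = -5*26/5 = -26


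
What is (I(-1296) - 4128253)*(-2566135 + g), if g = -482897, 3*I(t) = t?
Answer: 12588492682920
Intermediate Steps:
I(t) = t/3
(I(-1296) - 4128253)*(-2566135 + g) = ((⅓)*(-1296) - 4128253)*(-2566135 - 482897) = (-432 - 4128253)*(-3049032) = -4128685*(-3049032) = 12588492682920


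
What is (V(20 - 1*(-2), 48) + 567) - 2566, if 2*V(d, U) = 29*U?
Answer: -1303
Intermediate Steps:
V(d, U) = 29*U/2 (V(d, U) = (29*U)/2 = 29*U/2)
(V(20 - 1*(-2), 48) + 567) - 2566 = ((29/2)*48 + 567) - 2566 = (696 + 567) - 2566 = 1263 - 2566 = -1303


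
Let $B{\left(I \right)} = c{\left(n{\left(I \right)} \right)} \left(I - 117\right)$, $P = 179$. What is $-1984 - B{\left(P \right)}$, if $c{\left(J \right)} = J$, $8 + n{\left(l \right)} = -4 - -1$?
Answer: $-1302$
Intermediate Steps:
$n{\left(l \right)} = -11$ ($n{\left(l \right)} = -8 - 3 = -11$)
$B{\left(I \right)} = 1287 - 11 I$ ($B{\left(I \right)} = - 11 \left(I - 117\right) = - 11 \left(-117 + I\right) = 1287 - 11 I$)
$-1984 - B{\left(P \right)} = -1984 - \left(1287 - 1969\right) = -1984 - -682 = -1984 + 682 = -1302$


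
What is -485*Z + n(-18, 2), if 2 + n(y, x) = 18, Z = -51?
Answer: 24751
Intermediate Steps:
n(y, x) = 16 (n(y, x) = -2 + 18 = 16)
-485*Z + n(-18, 2) = -485*(-51) + 16 = 24735 + 16 = 24751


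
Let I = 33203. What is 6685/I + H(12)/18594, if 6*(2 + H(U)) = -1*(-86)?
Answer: 374131181/1852129746 ≈ 0.20200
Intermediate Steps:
H(U) = 37/3 (H(U) = -2 + (-1*(-86))/6 = -2 + (1/6)*86 = -2 + 43/3 = 37/3)
6685/I + H(12)/18594 = 6685/33203 + (37/3)/18594 = 6685*(1/33203) + (37/3)*(1/18594) = 6685/33203 + 37/55782 = 374131181/1852129746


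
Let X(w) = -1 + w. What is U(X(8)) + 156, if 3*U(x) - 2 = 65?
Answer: 535/3 ≈ 178.33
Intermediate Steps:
U(x) = 67/3 (U(x) = ⅔ + (⅓)*65 = ⅔ + 65/3 = 67/3)
U(X(8)) + 156 = 67/3 + 156 = 535/3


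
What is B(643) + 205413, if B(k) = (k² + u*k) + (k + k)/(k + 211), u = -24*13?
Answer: 178591685/427 ≈ 4.1825e+5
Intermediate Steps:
u = -312
B(k) = k² - 312*k + 2*k/(211 + k) (B(k) = (k² - 312*k) + (k + k)/(k + 211) = (k² - 312*k) + (2*k)/(211 + k) = (k² - 312*k) + 2*k/(211 + k) = k² - 312*k + 2*k/(211 + k))
B(643) + 205413 = 643*(-65830 + 643² - 101*643)/(211 + 643) + 205413 = 643*(-65830 + 413449 - 64943)/854 + 205413 = 643*(1/854)*282676 + 205413 = 90880334/427 + 205413 = 178591685/427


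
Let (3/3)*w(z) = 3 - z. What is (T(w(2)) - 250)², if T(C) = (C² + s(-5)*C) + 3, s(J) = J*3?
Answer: 68121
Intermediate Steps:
w(z) = 3 - z
s(J) = 3*J
T(C) = 3 + C² - 15*C (T(C) = (C² + (3*(-5))*C) + 3 = (C² - 15*C) + 3 = 3 + C² - 15*C)
(T(w(2)) - 250)² = ((3 + (3 - 1*2)² - 15*(3 - 1*2)) - 250)² = ((3 + (3 - 2)² - 15*(3 - 2)) - 250)² = ((3 + 1² - 15*1) - 250)² = ((3 + 1 - 15) - 250)² = (-11 - 250)² = (-261)² = 68121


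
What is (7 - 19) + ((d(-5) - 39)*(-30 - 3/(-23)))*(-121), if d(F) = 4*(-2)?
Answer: -3907245/23 ≈ -1.6988e+5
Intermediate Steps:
d(F) = -8
(7 - 19) + ((d(-5) - 39)*(-30 - 3/(-23)))*(-121) = (7 - 19) + ((-8 - 39)*(-30 - 3/(-23)))*(-121) = -12 - 47*(-30 - 3*(-1/23))*(-121) = -12 - 47*(-30 + 3/23)*(-121) = -12 - 47*(-687/23)*(-121) = -12 + (32289/23)*(-121) = -12 - 3906969/23 = -3907245/23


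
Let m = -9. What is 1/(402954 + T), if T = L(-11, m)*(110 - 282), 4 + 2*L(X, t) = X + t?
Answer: 1/405018 ≈ 2.4690e-6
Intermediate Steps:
L(X, t) = -2 + X/2 + t/2 (L(X, t) = -2 + (X + t)/2 = -2 + (X/2 + t/2) = -2 + X/2 + t/2)
T = 2064 (T = (-2 + (1/2)*(-11) + (1/2)*(-9))*(110 - 282) = (-2 - 11/2 - 9/2)*(-172) = -12*(-172) = 2064)
1/(402954 + T) = 1/(402954 + 2064) = 1/405018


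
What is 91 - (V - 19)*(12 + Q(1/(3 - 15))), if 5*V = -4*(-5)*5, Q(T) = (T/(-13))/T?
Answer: 1028/13 ≈ 79.077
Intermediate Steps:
Q(T) = -1/13 (Q(T) = (T*(-1/13))/T = (-T/13)/T = -1/13)
V = 20 (V = (-4*(-5)*5)/5 = (20*5)/5 = (1/5)*100 = 20)
91 - (V - 19)*(12 + Q(1/(3 - 15))) = 91 - (20 - 19)*(12 - 1/13) = 91 - 155/13 = 1028/13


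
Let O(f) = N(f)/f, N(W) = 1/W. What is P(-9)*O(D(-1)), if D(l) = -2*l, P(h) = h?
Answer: -9/4 ≈ -2.2500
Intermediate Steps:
O(f) = f⁻² (O(f) = 1/(f*f) = f⁻²)
P(-9)*O(D(-1)) = -9/(-2*(-1))² = -9/2² = -9*¼ = -9/4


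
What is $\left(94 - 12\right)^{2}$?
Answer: $6724$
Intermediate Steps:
$\left(94 - 12\right)^{2} = 82^{2} = 6724$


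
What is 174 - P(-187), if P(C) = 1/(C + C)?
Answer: 65077/374 ≈ 174.00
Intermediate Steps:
P(C) = 1/(2*C)
174 - P(-187) = 174 - 1/(2*(-187)) = 174 - (-1)/(2*187) = 174 - 1*(-1/374) = 174 + 1/374 = 65077/374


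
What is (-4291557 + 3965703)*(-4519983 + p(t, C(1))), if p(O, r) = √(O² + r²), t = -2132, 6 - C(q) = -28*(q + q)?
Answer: 1472854540482 - 651708*√1137317 ≈ 1.4722e+12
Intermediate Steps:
C(q) = 6 + 56*q (C(q) = 6 - (-28)*(q + q) = 6 - (-28)*2*q = 6 - (-56)*q = 6 + 56*q)
(-4291557 + 3965703)*(-4519983 + p(t, C(1))) = (-4291557 + 3965703)*(-4519983 + √((-2132)² + (6 + 56*1)²)) = -325854*(-4519983 + √(4545424 + (6 + 56)²)) = -325854*(-4519983 + √(4545424 + 62²)) = -325854*(-4519983 + √(4545424 + 3844)) = -325854*(-4519983 + √4549268) = -325854*(-4519983 + 2*√1137317) = 1472854540482 - 651708*√1137317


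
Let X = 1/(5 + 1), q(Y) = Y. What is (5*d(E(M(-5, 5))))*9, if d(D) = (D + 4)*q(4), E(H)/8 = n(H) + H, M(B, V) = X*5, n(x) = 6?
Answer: 10560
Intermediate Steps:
X = 1/6 ≈ 0.16667
M(B, V) = 5/6 (M(B, V) = (1/6)*5 = 5/6)
E(H) = 48 + 8*H (E(H) = 8*(6 + H) = 48 + 8*H)
d(D) = 16 + 4*D (d(D) = (D + 4)*4 = (4 + D)*4 = 16 + 4*D)
(5*d(E(M(-5, 5))))*9 = (5*(16 + 4*(48 + 8*(5/6))))*9 = (5*(16 + 4*(48 + 20/3)))*9 = (5*(16 + 4*(164/3)))*9 = (5*(16 + 656/3))*9 = (5*(704/3))*9 = (3520/3)*9 = 10560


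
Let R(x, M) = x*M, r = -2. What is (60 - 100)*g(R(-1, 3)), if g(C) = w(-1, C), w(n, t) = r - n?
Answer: 40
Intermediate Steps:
w(n, t) = -2 - n
R(x, M) = M*x
g(C) = -1 (g(C) = -2 - 1*(-1) = -2 + 1 = -1)
(60 - 100)*g(R(-1, 3)) = (60 - 100)*(-1) = -40*(-1) = 40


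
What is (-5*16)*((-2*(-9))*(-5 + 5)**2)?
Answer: 0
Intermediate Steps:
(-5*16)*((-2*(-9))*(-5 + 5)**2) = -1440*0**2 = -1440*0 = -80*0 = 0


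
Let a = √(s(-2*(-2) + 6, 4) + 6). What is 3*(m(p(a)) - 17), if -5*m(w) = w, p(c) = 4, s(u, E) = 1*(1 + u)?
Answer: -267/5 ≈ -53.400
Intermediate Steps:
s(u, E) = 1 + u
a = √17 (a = √((1 + (-2*(-2) + 6)) + 6) = √((1 + (4 + 6)) + 6) = √((1 + 10) + 6) = √(11 + 6) = √17 ≈ 4.1231)
m(w) = -w/5
3*(m(p(a)) - 17) = 3*(-⅕*4 - 17) = 3*(-⅘ - 17) = 3*(-89/5) = -267/5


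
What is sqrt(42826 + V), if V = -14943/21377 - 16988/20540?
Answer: 3*sqrt(57335543985640804130)/109770895 ≈ 206.94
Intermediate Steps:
V = -167520424/109770895 (V = -14943*1/21377 - 16988*1/20540 = -14943/21377 - 4247/5135 = -167520424/109770895 ≈ -1.5261)
sqrt(42826 + V) = sqrt(42826 - 167520424/109770895) = sqrt(4700880828846/109770895) = 3*sqrt(57335543985640804130)/109770895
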